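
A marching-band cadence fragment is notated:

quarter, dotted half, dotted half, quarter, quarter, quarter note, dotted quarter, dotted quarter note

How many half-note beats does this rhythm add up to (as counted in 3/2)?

6.5

One half-note beat = 4 eighth notes.
In eighth notes: quarter = 2; dotted half = 6; dotted half = 6; quarter = 2; quarter = 2; quarter note = 2; dotted quarter = 3; dotted quarter note = 3.
Total: 2 + 6 + 6 + 2 + 2 + 2 + 3 + 3 = 26.
26 ÷ 4 = 6.5 beats.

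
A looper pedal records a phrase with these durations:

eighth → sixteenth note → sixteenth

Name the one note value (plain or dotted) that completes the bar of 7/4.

The bar of 7/4 = 28 sixteenth notes.
Working in sixteenth notes: eighth = 2; sixteenth note = 1; sixteenth = 1.
Adding: 2 + 1 + 1 = 4.
Remaining: 28 − 4 = 24 sixteenth notes, which is a dotted whole note.

dotted whole note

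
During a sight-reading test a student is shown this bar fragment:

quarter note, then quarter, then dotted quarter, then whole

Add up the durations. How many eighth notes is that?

15

Each duration in eighth notes: quarter note = 2; quarter = 2; dotted quarter = 3; whole = 8.
Sum: 2 + 2 + 3 + 8 = 15 eighth notes.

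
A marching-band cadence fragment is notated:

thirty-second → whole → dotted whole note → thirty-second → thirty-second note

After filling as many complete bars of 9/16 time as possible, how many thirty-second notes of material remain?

11

One bar of 9/16 = 18 thirty-second notes.
Convert each value to thirty-second notes: thirty-second = 1; whole = 32; dotted whole note = 48; thirty-second = 1; thirty-second note = 1.
Altogether 1 + 32 + 48 + 1 + 1 = 83.
83 ÷ 18 = 4 complete bars with 11 thirty-second notes remaining.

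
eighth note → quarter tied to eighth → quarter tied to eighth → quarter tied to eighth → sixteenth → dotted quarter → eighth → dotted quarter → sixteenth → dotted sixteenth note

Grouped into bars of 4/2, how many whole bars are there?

One bar of 4/2 = 64 thirty-second notes.
Each duration in thirty-second notes: eighth note = 4; quarter tied to eighth (quarter + eighth) = 12; quarter tied to eighth (quarter + eighth) = 12; quarter tied to eighth (quarter + eighth) = 12; sixteenth = 2; dotted quarter = 12; eighth = 4; dotted quarter = 12; sixteenth = 2; dotted sixteenth note = 3.
Altogether 4 + 12 + 12 + 12 + 2 + 12 + 4 + 12 + 2 + 3 = 75.
75 ÷ 64 = 1 complete bar with 11 left over.

1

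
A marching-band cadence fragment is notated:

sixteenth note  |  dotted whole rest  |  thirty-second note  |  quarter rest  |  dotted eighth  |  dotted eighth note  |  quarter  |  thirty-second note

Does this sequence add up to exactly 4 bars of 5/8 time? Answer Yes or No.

Yes

One bar of 5/8 = 20 thirty-second notes, so 4 bars = 80.
Express everything in thirty-second notes: sixteenth note = 2; dotted whole rest = 48; thirty-second note = 1; quarter rest = 8; dotted eighth = 6; dotted eighth note = 6; quarter = 8; thirty-second note = 1.
Total: 2 + 48 + 1 + 8 + 6 + 6 + 8 + 1 = 80.
80 equals 80, so the answer is Yes.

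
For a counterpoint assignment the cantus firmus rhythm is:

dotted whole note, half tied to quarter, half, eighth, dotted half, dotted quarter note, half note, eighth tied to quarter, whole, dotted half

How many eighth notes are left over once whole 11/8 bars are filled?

One bar of 11/8 = 11 eighth notes.
Working in eighth notes: dotted whole note = 12; half tied to quarter (half + quarter) = 6; half = 4; eighth = 1; dotted half = 6; dotted quarter note = 3; half note = 4; eighth tied to quarter (eighth + quarter) = 3; whole = 8; dotted half = 6.
Adding: 12 + 6 + 4 + 1 + 6 + 3 + 4 + 3 + 8 + 6 = 53.
53 ÷ 11 = 4 complete bars with 9 eighth notes remaining.

9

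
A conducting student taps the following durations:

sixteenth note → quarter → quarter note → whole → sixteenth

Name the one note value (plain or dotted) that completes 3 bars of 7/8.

whole note

3 bars of 7/8 = 42 sixteenth notes.
Convert each value to sixteenth notes: sixteenth note = 1; quarter = 4; quarter note = 4; whole = 16; sixteenth = 1.
Adding: 1 + 4 + 4 + 16 + 1 = 26.
Remaining: 42 − 26 = 16 sixteenth notes, which is a whole note.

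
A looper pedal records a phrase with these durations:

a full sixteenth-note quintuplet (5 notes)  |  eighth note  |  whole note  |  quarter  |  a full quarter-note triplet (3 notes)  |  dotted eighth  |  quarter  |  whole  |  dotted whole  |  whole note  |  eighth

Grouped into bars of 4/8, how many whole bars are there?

12

One bar of 4/8 = 8 sixteenth notes.
Convert each value to sixteenth notes: a full sixteenth-note quintuplet (5 notes) (five quintuplet sixteenths span one quarter) = 4; eighth note = 2; whole note = 16; quarter = 4; a full quarter-note triplet (3 notes) (three triplet quarters span one half) = 8; dotted eighth = 3; quarter = 4; whole = 16; dotted whole = 24; whole note = 16; eighth = 2.
Adding: 4 + 2 + 16 + 4 + 8 + 3 + 4 + 16 + 24 + 16 + 2 = 99.
99 ÷ 8 = 12 complete bars with 3 left over.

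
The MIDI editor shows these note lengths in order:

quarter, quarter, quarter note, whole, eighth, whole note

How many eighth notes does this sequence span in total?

Express everything in eighth notes: quarter = 2; quarter = 2; quarter note = 2; whole = 8; eighth = 1; whole note = 8.
Altogether 2 + 2 + 2 + 8 + 1 + 8 = 23 eighth notes.

23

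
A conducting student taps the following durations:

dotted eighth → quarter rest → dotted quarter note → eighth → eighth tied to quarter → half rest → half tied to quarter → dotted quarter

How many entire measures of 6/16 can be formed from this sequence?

7

One bar of 6/16 = 6 sixteenth notes.
Working in sixteenth notes: dotted eighth = 3; quarter rest = 4; dotted quarter note = 6; eighth = 2; eighth tied to quarter (eighth + quarter) = 6; half rest = 8; half tied to quarter (half + quarter) = 12; dotted quarter = 6.
Adding: 3 + 4 + 6 + 2 + 6 + 8 + 12 + 6 = 47.
47 ÷ 6 = 7 complete bars with 5 left over.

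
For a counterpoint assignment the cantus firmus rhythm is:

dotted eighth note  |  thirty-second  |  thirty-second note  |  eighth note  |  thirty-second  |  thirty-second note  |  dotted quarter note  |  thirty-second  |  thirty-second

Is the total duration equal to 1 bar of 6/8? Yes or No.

One bar of 6/8 = 24 thirty-second notes.
Convert each value to thirty-second notes: dotted eighth note = 6; thirty-second = 1; thirty-second note = 1; eighth note = 4; thirty-second = 1; thirty-second note = 1; dotted quarter note = 12; thirty-second = 1; thirty-second = 1.
Sum: 6 + 1 + 1 + 4 + 1 + 1 + 12 + 1 + 1 = 28.
28 exceeds 24, so the answer is No.

No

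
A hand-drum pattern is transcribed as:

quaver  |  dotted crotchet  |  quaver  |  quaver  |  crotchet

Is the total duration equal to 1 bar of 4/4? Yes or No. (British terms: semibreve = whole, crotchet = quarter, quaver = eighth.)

One bar of 4/4 = 8 eighth notes.
Express everything in eighth notes: quaver = 1; dotted crotchet = 3; quaver = 1; quaver = 1; crotchet = 2.
Altogether 1 + 3 + 1 + 1 + 2 = 8.
8 equals 8, so the answer is Yes.

Yes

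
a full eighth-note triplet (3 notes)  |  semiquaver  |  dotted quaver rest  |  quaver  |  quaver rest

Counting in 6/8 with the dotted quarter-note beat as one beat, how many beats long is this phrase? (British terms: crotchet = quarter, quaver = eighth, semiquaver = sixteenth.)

2

One dotted quarter-note beat = 6 sixteenth notes.
Express everything in sixteenth notes: a full eighth-note triplet (3 notes) (three triplet eighths span one quarter) = 4; semiquaver = 1; dotted quaver rest = 3; quaver = 2; quaver rest = 2.
Altogether 4 + 1 + 3 + 2 + 2 = 12.
12 ÷ 6 = 2 beats.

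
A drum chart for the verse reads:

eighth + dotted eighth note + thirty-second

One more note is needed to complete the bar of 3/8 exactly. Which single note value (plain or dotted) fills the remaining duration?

The bar of 3/8 = 12 thirty-second notes.
Express everything in thirty-second notes: eighth = 4; dotted eighth note = 6; thirty-second = 1.
Sum: 4 + 6 + 1 = 11.
Remaining: 12 − 11 = 1 thirty-second note, which is a thirty-second note.

thirty-second note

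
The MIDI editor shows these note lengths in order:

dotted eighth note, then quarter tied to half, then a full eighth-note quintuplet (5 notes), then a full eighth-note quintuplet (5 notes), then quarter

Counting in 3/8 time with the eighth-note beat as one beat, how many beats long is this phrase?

17.5

One eighth-note beat = 2 sixteenth notes.
Express everything in sixteenth notes: dotted eighth note = 3; quarter tied to half (quarter + half) = 12; a full eighth-note quintuplet (5 notes) (five quintuplet eighths span one half) = 8; a full eighth-note quintuplet (5 notes) (five quintuplet eighths span one half) = 8; quarter = 4.
Total: 3 + 12 + 8 + 8 + 4 = 35.
35 ÷ 2 = 17.5 beats.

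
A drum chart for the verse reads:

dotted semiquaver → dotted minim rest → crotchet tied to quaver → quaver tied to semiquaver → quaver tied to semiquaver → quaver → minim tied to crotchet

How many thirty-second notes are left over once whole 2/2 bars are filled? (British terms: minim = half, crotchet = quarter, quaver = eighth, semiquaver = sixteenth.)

15

One bar of 2/2 = 32 thirty-second notes.
Convert each value to thirty-second notes: dotted semiquaver = 3; dotted minim rest = 24; crotchet tied to quaver (crotchet + quaver) = 12; quaver tied to semiquaver (quaver + semiquaver) = 6; quaver tied to semiquaver (quaver + semiquaver) = 6; quaver = 4; minim tied to crotchet (minim + crotchet) = 24.
Adding: 3 + 24 + 12 + 6 + 6 + 4 + 24 = 79.
79 ÷ 32 = 2 complete bars with 15 thirty-second notes remaining.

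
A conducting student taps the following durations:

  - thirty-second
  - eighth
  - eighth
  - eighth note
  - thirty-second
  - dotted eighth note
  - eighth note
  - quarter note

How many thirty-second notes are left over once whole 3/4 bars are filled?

One bar of 3/4 = 24 thirty-second notes.
Express everything in thirty-second notes: thirty-second = 1; eighth = 4; eighth = 4; eighth note = 4; thirty-second = 1; dotted eighth note = 6; eighth note = 4; quarter note = 8.
Total: 1 + 4 + 4 + 4 + 1 + 6 + 4 + 8 = 32.
32 ÷ 24 = 1 complete bar with 8 thirty-second notes remaining.

8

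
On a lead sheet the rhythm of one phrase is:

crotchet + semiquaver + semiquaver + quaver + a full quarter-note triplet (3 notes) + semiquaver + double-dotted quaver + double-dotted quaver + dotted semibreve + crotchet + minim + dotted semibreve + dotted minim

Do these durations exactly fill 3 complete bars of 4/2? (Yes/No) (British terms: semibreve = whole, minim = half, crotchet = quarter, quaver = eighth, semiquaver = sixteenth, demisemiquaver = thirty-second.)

One bar of 4/2 = 64 thirty-second notes, so 3 bars = 192.
Each duration in thirty-second notes: crotchet = 8; semiquaver = 2; semiquaver = 2; quaver = 4; a full quarter-note triplet (3 notes) (three triplet quarters span one half) = 16; semiquaver = 2; double-dotted quaver = 7; double-dotted quaver = 7; dotted semibreve = 48; crotchet = 8; minim = 16; dotted semibreve = 48; dotted minim = 24.
Total: 8 + 2 + 2 + 4 + 16 + 2 + 7 + 7 + 48 + 8 + 16 + 48 + 24 = 192.
192 equals 192, so the answer is Yes.

Yes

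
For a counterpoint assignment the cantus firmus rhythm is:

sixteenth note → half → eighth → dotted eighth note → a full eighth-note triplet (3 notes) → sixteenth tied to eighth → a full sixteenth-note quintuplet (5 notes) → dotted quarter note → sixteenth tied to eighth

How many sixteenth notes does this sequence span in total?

34

Working in sixteenth notes: sixteenth note = 1; half = 8; eighth = 2; dotted eighth note = 3; a full eighth-note triplet (3 notes) (three triplet eighths span one quarter) = 4; sixteenth tied to eighth (sixteenth + eighth) = 3; a full sixteenth-note quintuplet (5 notes) (five quintuplet sixteenths span one quarter) = 4; dotted quarter note = 6; sixteenth tied to eighth (sixteenth + eighth) = 3.
Sum: 1 + 8 + 2 + 3 + 4 + 3 + 4 + 6 + 3 = 34 sixteenth notes.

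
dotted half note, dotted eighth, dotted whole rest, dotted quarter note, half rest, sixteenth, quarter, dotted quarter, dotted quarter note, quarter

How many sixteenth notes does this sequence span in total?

Each duration in sixteenth notes: dotted half note = 12; dotted eighth = 3; dotted whole rest = 24; dotted quarter note = 6; half rest = 8; sixteenth = 1; quarter = 4; dotted quarter = 6; dotted quarter note = 6; quarter = 4.
Altogether 12 + 3 + 24 + 6 + 8 + 1 + 4 + 6 + 6 + 4 = 74 sixteenth notes.

74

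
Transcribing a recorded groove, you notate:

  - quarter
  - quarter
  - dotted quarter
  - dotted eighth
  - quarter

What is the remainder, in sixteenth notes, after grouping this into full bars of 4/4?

5

One bar of 4/4 = 16 sixteenth notes.
Each duration in sixteenth notes: quarter = 4; quarter = 4; dotted quarter = 6; dotted eighth = 3; quarter = 4.
Sum: 4 + 4 + 6 + 3 + 4 = 21.
21 ÷ 16 = 1 complete bar with 5 sixteenth notes remaining.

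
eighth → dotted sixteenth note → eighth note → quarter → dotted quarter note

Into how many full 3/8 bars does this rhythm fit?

2

One bar of 3/8 = 12 thirty-second notes.
In thirty-second notes: eighth = 4; dotted sixteenth note = 3; eighth note = 4; quarter = 8; dotted quarter note = 12.
Total: 4 + 3 + 4 + 8 + 12 = 31.
31 ÷ 12 = 2 complete bars with 7 left over.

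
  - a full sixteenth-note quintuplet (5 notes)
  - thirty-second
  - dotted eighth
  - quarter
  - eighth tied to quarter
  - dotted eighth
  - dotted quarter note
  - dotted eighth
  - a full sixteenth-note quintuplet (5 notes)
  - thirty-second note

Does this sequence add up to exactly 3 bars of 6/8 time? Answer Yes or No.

One bar of 6/8 = 24 thirty-second notes, so 3 bars = 72.
Working in thirty-second notes: a full sixteenth-note quintuplet (5 notes) (five quintuplet sixteenths span one quarter) = 8; thirty-second = 1; dotted eighth = 6; quarter = 8; eighth tied to quarter (eighth + quarter) = 12; dotted eighth = 6; dotted quarter note = 12; dotted eighth = 6; a full sixteenth-note quintuplet (5 notes) (five quintuplet sixteenths span one quarter) = 8; thirty-second note = 1.
Total: 8 + 1 + 6 + 8 + 12 + 6 + 12 + 6 + 8 + 1 = 68.
68 falls short of 72, so the answer is No.

No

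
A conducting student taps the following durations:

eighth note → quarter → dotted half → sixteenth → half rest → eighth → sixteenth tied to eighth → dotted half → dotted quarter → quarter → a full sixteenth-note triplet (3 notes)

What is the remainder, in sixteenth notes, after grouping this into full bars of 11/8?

12

One bar of 11/8 = 22 sixteenth notes.
Each duration in sixteenth notes: eighth note = 2; quarter = 4; dotted half = 12; sixteenth = 1; half rest = 8; eighth = 2; sixteenth tied to eighth (sixteenth + eighth) = 3; dotted half = 12; dotted quarter = 6; quarter = 4; a full sixteenth-note triplet (3 notes) (three triplet sixteenths span one eighth) = 2.
Sum: 2 + 4 + 12 + 1 + 8 + 2 + 3 + 12 + 6 + 4 + 2 = 56.
56 ÷ 22 = 2 complete bars with 12 sixteenth notes remaining.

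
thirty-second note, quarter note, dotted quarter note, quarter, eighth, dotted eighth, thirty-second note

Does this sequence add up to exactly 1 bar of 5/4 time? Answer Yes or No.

Yes

One bar of 5/4 = 40 thirty-second notes.
Convert each value to thirty-second notes: thirty-second note = 1; quarter note = 8; dotted quarter note = 12; quarter = 8; eighth = 4; dotted eighth = 6; thirty-second note = 1.
Altogether 1 + 8 + 12 + 8 + 4 + 6 + 1 = 40.
40 equals 40, so the answer is Yes.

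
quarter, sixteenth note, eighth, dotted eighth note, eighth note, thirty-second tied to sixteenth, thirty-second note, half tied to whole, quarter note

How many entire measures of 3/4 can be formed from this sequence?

One bar of 3/4 = 24 thirty-second notes.
Express everything in thirty-second notes: quarter = 8; sixteenth note = 2; eighth = 4; dotted eighth note = 6; eighth note = 4; thirty-second tied to sixteenth (thirty-second + sixteenth) = 3; thirty-second note = 1; half tied to whole (half + whole) = 48; quarter note = 8.
Altogether 8 + 2 + 4 + 6 + 4 + 3 + 1 + 48 + 8 = 84.
84 ÷ 24 = 3 complete bars with 12 left over.

3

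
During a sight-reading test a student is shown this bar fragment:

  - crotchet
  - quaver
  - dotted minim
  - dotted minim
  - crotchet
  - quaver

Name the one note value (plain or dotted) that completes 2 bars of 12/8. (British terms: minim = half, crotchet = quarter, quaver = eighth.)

2 bars of 12/8 = 24 eighth notes.
Express everything in eighth notes: crotchet = 2; quaver = 1; dotted minim = 6; dotted minim = 6; crotchet = 2; quaver = 1.
Sum: 2 + 1 + 6 + 6 + 2 + 1 = 18.
Remaining: 24 − 18 = 6 eighth notes, which is a dotted half note.

dotted half note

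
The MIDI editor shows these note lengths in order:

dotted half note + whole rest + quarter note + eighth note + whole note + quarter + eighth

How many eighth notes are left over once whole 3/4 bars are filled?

One bar of 3/4 = 6 eighth notes.
In eighth notes: dotted half note = 6; whole rest = 8; quarter note = 2; eighth note = 1; whole note = 8; quarter = 2; eighth = 1.
Sum: 6 + 8 + 2 + 1 + 8 + 2 + 1 = 28.
28 ÷ 6 = 4 complete bars with 4 eighth notes remaining.

4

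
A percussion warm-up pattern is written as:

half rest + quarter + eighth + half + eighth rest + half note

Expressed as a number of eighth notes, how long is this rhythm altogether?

Working in eighth notes: half rest = 4; quarter = 2; eighth = 1; half = 4; eighth rest = 1; half note = 4.
Adding: 4 + 2 + 1 + 4 + 1 + 4 = 16 eighth notes.

16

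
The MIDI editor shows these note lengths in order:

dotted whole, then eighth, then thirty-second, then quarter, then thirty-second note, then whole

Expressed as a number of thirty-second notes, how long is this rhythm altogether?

94

Working in thirty-second notes: dotted whole = 48; eighth = 4; thirty-second = 1; quarter = 8; thirty-second note = 1; whole = 32.
Total: 48 + 4 + 1 + 8 + 1 + 32 = 94 thirty-second notes.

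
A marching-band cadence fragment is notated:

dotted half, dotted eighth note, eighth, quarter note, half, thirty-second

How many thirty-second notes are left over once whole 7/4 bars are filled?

3

One bar of 7/4 = 56 thirty-second notes.
Express everything in thirty-second notes: dotted half = 24; dotted eighth note = 6; eighth = 4; quarter note = 8; half = 16; thirty-second = 1.
Total: 24 + 6 + 4 + 8 + 16 + 1 = 59.
59 ÷ 56 = 1 complete bar with 3 thirty-second notes remaining.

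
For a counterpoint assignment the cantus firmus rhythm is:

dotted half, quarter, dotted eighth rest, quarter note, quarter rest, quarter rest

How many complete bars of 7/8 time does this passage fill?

2

One bar of 7/8 = 14 sixteenth notes.
Express everything in sixteenth notes: dotted half = 12; quarter = 4; dotted eighth rest = 3; quarter note = 4; quarter rest = 4; quarter rest = 4.
Sum: 12 + 4 + 3 + 4 + 4 + 4 = 31.
31 ÷ 14 = 2 complete bars with 3 left over.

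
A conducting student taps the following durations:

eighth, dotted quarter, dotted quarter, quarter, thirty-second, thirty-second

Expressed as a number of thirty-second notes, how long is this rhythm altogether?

38

In thirty-second notes: eighth = 4; dotted quarter = 12; dotted quarter = 12; quarter = 8; thirty-second = 1; thirty-second = 1.
Adding: 4 + 12 + 12 + 8 + 1 + 1 = 38 thirty-second notes.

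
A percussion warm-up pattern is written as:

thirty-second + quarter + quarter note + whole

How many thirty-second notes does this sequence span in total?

49

Each duration in thirty-second notes: thirty-second = 1; quarter = 8; quarter note = 8; whole = 32.
Total: 1 + 8 + 8 + 32 = 49 thirty-second notes.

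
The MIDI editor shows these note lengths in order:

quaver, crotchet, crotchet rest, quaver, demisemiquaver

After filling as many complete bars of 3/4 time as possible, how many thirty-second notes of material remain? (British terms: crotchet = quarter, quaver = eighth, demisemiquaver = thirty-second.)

One bar of 3/4 = 24 thirty-second notes.
Express everything in thirty-second notes: quaver = 4; crotchet = 8; crotchet rest = 8; quaver = 4; demisemiquaver = 1.
Altogether 4 + 8 + 8 + 4 + 1 = 25.
25 ÷ 24 = 1 complete bar with 1 thirty-second note remaining.

1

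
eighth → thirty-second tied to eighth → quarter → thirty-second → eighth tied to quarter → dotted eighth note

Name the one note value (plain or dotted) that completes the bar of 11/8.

The bar of 11/8 = 44 thirty-second notes.
Each duration in thirty-second notes: eighth = 4; thirty-second tied to eighth (thirty-second + eighth) = 5; quarter = 8; thirty-second = 1; eighth tied to quarter (eighth + quarter) = 12; dotted eighth note = 6.
Adding: 4 + 5 + 8 + 1 + 12 + 6 = 36.
Remaining: 44 − 36 = 8 thirty-second notes, which is a quarter note.

quarter note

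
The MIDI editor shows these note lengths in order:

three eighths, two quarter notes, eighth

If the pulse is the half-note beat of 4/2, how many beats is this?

One half-note beat = 4 eighth notes.
Each duration in eighth notes: eighth = 1; eighth = 1; eighth = 1; quarter note = 2; quarter note = 2; eighth = 1.
Sum: 1 + 1 + 1 + 2 + 2 + 1 = 8.
8 ÷ 4 = 2 beats.

2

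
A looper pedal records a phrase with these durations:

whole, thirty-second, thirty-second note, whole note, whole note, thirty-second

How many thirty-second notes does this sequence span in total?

99

Each duration in thirty-second notes: whole = 32; thirty-second = 1; thirty-second note = 1; whole note = 32; whole note = 32; thirty-second = 1.
Altogether 32 + 1 + 1 + 32 + 32 + 1 = 99 thirty-second notes.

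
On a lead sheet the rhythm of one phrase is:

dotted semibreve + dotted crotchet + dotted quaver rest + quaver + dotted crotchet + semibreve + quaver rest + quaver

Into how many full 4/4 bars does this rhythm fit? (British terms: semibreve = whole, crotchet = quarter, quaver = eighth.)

One bar of 4/4 = 16 sixteenth notes.
Working in sixteenth notes: dotted semibreve = 24; dotted crotchet = 6; dotted quaver rest = 3; quaver = 2; dotted crotchet = 6; semibreve = 16; quaver rest = 2; quaver = 2.
Sum: 24 + 6 + 3 + 2 + 6 + 16 + 2 + 2 = 61.
61 ÷ 16 = 3 complete bars with 13 left over.

3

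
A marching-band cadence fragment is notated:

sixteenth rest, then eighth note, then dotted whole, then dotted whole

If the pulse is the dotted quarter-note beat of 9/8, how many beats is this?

One dotted quarter-note beat = 6 sixteenth notes.
Express everything in sixteenth notes: sixteenth rest = 1; eighth note = 2; dotted whole = 24; dotted whole = 24.
Adding: 1 + 2 + 24 + 24 = 51.
51 ÷ 6 = 8.5 beats.

8.5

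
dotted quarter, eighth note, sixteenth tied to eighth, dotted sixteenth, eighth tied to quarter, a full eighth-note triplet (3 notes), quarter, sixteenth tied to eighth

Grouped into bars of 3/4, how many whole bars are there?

2

One bar of 3/4 = 24 thirty-second notes.
In thirty-second notes: dotted quarter = 12; eighth note = 4; sixteenth tied to eighth (sixteenth + eighth) = 6; dotted sixteenth = 3; eighth tied to quarter (eighth + quarter) = 12; a full eighth-note triplet (3 notes) (three triplet eighths span one quarter) = 8; quarter = 8; sixteenth tied to eighth (sixteenth + eighth) = 6.
Sum: 12 + 4 + 6 + 3 + 12 + 8 + 8 + 6 = 59.
59 ÷ 24 = 2 complete bars with 11 left over.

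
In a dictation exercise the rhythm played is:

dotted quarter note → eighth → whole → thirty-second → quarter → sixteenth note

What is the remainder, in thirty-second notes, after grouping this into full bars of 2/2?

27

One bar of 2/2 = 32 thirty-second notes.
Convert each value to thirty-second notes: dotted quarter note = 12; eighth = 4; whole = 32; thirty-second = 1; quarter = 8; sixteenth note = 2.
Adding: 12 + 4 + 32 + 1 + 8 + 2 = 59.
59 ÷ 32 = 1 complete bar with 27 thirty-second notes remaining.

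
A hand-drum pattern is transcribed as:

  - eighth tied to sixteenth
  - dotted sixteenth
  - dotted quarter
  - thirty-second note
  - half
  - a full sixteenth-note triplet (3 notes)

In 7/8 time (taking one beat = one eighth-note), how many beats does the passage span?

10.5

One eighth-note beat = 4 thirty-second notes.
Working in thirty-second notes: eighth tied to sixteenth (eighth + sixteenth) = 6; dotted sixteenth = 3; dotted quarter = 12; thirty-second note = 1; half = 16; a full sixteenth-note triplet (3 notes) (three triplet sixteenths span one eighth) = 4.
Sum: 6 + 3 + 12 + 1 + 16 + 4 = 42.
42 ÷ 4 = 10.5 beats.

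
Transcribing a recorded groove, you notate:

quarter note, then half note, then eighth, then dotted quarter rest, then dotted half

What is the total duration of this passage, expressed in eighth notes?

Convert each value to eighth notes: quarter note = 2; half note = 4; eighth = 1; dotted quarter rest = 3; dotted half = 6.
Sum: 2 + 4 + 1 + 3 + 6 = 16 eighth notes.

16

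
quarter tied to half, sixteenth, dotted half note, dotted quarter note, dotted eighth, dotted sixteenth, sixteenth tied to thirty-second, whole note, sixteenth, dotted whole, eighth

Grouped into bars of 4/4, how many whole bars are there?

5

One bar of 4/4 = 32 thirty-second notes.
Express everything in thirty-second notes: quarter tied to half (quarter + half) = 24; sixteenth = 2; dotted half note = 24; dotted quarter note = 12; dotted eighth = 6; dotted sixteenth = 3; sixteenth tied to thirty-second (sixteenth + thirty-second) = 3; whole note = 32; sixteenth = 2; dotted whole = 48; eighth = 4.
Sum: 24 + 2 + 24 + 12 + 6 + 3 + 3 + 32 + 2 + 48 + 4 = 160.
160 ÷ 32 = 5 complete bars with 0 left over.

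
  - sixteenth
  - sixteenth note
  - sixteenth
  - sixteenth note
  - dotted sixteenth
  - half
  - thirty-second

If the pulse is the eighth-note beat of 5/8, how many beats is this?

One eighth-note beat = 4 thirty-second notes.
Working in thirty-second notes: sixteenth = 2; sixteenth note = 2; sixteenth = 2; sixteenth note = 2; dotted sixteenth = 3; half = 16; thirty-second = 1.
Adding: 2 + 2 + 2 + 2 + 3 + 16 + 1 = 28.
28 ÷ 4 = 7 beats.

7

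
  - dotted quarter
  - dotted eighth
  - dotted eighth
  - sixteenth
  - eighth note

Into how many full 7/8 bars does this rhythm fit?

1

One bar of 7/8 = 14 sixteenth notes.
Working in sixteenth notes: dotted quarter = 6; dotted eighth = 3; dotted eighth = 3; sixteenth = 1; eighth note = 2.
Sum: 6 + 3 + 3 + 1 + 2 = 15.
15 ÷ 14 = 1 complete bar with 1 left over.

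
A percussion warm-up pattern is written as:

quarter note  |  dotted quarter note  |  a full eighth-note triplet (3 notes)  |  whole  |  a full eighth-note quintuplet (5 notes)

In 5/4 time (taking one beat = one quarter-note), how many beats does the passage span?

9.5

One quarter-note beat = 2 eighth notes.
Convert each value to eighth notes: quarter note = 2; dotted quarter note = 3; a full eighth-note triplet (3 notes) (three triplet eighths span one quarter) = 2; whole = 8; a full eighth-note quintuplet (5 notes) (five quintuplet eighths span one half) = 4.
Sum: 2 + 3 + 2 + 8 + 4 = 19.
19 ÷ 2 = 9.5 beats.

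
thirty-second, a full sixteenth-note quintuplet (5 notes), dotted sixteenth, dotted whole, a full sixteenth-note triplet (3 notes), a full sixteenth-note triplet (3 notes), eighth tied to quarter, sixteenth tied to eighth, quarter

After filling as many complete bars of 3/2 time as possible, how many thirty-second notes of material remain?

46

One bar of 3/2 = 48 thirty-second notes.
In thirty-second notes: thirty-second = 1; a full sixteenth-note quintuplet (5 notes) (five quintuplet sixteenths span one quarter) = 8; dotted sixteenth = 3; dotted whole = 48; a full sixteenth-note triplet (3 notes) (three triplet sixteenths span one eighth) = 4; a full sixteenth-note triplet (3 notes) (three triplet sixteenths span one eighth) = 4; eighth tied to quarter (eighth + quarter) = 12; sixteenth tied to eighth (sixteenth + eighth) = 6; quarter = 8.
Sum: 1 + 8 + 3 + 48 + 4 + 4 + 12 + 6 + 8 = 94.
94 ÷ 48 = 1 complete bar with 46 thirty-second notes remaining.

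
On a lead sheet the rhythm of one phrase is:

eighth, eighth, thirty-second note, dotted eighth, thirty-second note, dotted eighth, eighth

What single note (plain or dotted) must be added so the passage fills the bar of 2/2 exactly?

The bar of 2/2 = 32 thirty-second notes.
Working in thirty-second notes: eighth = 4; eighth = 4; thirty-second note = 1; dotted eighth = 6; thirty-second note = 1; dotted eighth = 6; eighth = 4.
Altogether 4 + 4 + 1 + 6 + 1 + 6 + 4 = 26.
Remaining: 32 − 26 = 6 thirty-second notes, which is a dotted eighth note.

dotted eighth note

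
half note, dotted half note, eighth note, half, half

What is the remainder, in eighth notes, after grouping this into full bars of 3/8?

One bar of 3/8 = 3 eighth notes.
Working in eighth notes: half note = 4; dotted half note = 6; eighth note = 1; half = 4; half = 4.
Altogether 4 + 6 + 1 + 4 + 4 = 19.
19 ÷ 3 = 6 complete bars with 1 eighth note remaining.

1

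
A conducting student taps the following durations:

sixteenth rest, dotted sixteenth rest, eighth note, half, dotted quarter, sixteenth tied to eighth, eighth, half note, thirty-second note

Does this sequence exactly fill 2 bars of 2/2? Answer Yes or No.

Yes

One bar of 2/2 = 32 thirty-second notes, so 2 bars = 64.
Working in thirty-second notes: sixteenth rest = 2; dotted sixteenth rest = 3; eighth note = 4; half = 16; dotted quarter = 12; sixteenth tied to eighth (sixteenth + eighth) = 6; eighth = 4; half note = 16; thirty-second note = 1.
Altogether 2 + 3 + 4 + 16 + 12 + 6 + 4 + 16 + 1 = 64.
64 equals 64, so the answer is Yes.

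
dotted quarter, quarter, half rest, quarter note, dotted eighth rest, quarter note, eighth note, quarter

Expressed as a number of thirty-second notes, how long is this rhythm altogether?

70

Working in thirty-second notes: dotted quarter = 12; quarter = 8; half rest = 16; quarter note = 8; dotted eighth rest = 6; quarter note = 8; eighth note = 4; quarter = 8.
Adding: 12 + 8 + 16 + 8 + 6 + 8 + 4 + 8 = 70 thirty-second notes.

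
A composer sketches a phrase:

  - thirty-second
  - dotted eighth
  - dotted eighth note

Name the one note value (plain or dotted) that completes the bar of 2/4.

dotted sixteenth note

The bar of 2/4 = 16 thirty-second notes.
In thirty-second notes: thirty-second = 1; dotted eighth = 6; dotted eighth note = 6.
Sum: 1 + 6 + 6 = 13.
Remaining: 16 − 13 = 3 thirty-second notes, which is a dotted sixteenth note.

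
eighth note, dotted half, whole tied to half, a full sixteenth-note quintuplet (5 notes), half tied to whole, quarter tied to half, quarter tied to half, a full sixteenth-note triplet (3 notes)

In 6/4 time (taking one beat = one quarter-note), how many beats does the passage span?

One quarter-note beat = 2 eighth notes.
Working in eighth notes: eighth note = 1; dotted half = 6; whole tied to half (whole + half) = 12; a full sixteenth-note quintuplet (5 notes) (five quintuplet sixteenths span one quarter) = 2; half tied to whole (half + whole) = 12; quarter tied to half (quarter + half) = 6; quarter tied to half (quarter + half) = 6; a full sixteenth-note triplet (3 notes) (three triplet sixteenths span one eighth) = 1.
Adding: 1 + 6 + 12 + 2 + 12 + 6 + 6 + 1 = 46.
46 ÷ 2 = 23 beats.

23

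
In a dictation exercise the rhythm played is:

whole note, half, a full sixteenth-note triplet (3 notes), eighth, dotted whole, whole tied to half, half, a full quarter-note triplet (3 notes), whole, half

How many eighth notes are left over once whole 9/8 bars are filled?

One bar of 9/8 = 9 eighth notes.
Express everything in eighth notes: whole note = 8; half = 4; a full sixteenth-note triplet (3 notes) (three triplet sixteenths span one eighth) = 1; eighth = 1; dotted whole = 12; whole tied to half (whole + half) = 12; half = 4; a full quarter-note triplet (3 notes) (three triplet quarters span one half) = 4; whole = 8; half = 4.
Sum: 8 + 4 + 1 + 1 + 12 + 12 + 4 + 4 + 8 + 4 = 58.
58 ÷ 9 = 6 complete bars with 4 eighth notes remaining.

4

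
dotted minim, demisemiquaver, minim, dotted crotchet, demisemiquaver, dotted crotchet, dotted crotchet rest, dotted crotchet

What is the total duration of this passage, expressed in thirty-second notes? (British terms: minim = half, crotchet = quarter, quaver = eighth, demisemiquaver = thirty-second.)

90

Each duration in thirty-second notes: dotted minim = 24; demisemiquaver = 1; minim = 16; dotted crotchet = 12; demisemiquaver = 1; dotted crotchet = 12; dotted crotchet rest = 12; dotted crotchet = 12.
Altogether 24 + 1 + 16 + 12 + 1 + 12 + 12 + 12 = 90 thirty-second notes.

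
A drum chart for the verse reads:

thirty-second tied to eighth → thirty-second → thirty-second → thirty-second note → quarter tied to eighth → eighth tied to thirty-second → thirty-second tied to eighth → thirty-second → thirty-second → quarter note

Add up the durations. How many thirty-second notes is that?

40

Express everything in thirty-second notes: thirty-second tied to eighth (thirty-second + eighth) = 5; thirty-second = 1; thirty-second = 1; thirty-second note = 1; quarter tied to eighth (quarter + eighth) = 12; eighth tied to thirty-second (eighth + thirty-second) = 5; thirty-second tied to eighth (thirty-second + eighth) = 5; thirty-second = 1; thirty-second = 1; quarter note = 8.
Sum: 5 + 1 + 1 + 1 + 12 + 5 + 5 + 1 + 1 + 8 = 40 thirty-second notes.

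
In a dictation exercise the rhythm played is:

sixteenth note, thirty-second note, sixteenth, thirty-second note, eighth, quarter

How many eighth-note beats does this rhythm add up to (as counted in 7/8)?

One eighth-note beat = 4 thirty-second notes.
Convert each value to thirty-second notes: sixteenth note = 2; thirty-second note = 1; sixteenth = 2; thirty-second note = 1; eighth = 4; quarter = 8.
Adding: 2 + 1 + 2 + 1 + 4 + 8 = 18.
18 ÷ 4 = 4.5 beats.

4.5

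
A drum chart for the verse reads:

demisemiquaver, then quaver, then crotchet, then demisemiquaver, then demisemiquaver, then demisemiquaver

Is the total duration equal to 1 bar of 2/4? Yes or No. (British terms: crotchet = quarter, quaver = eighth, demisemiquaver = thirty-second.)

Yes

One bar of 2/4 = 16 thirty-second notes.
Express everything in thirty-second notes: demisemiquaver = 1; quaver = 4; crotchet = 8; demisemiquaver = 1; demisemiquaver = 1; demisemiquaver = 1.
Sum: 1 + 4 + 8 + 1 + 1 + 1 = 16.
16 equals 16, so the answer is Yes.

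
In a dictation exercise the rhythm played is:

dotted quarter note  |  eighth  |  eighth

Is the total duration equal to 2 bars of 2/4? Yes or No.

No

One bar of 2/4 = 4 eighth notes, so 2 bars = 8.
Working in eighth notes: dotted quarter note = 3; eighth = 1; eighth = 1.
Altogether 3 + 1 + 1 = 5.
5 falls short of 8, so the answer is No.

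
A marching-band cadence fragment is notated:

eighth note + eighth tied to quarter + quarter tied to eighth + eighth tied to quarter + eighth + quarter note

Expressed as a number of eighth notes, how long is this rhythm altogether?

Each duration in eighth notes: eighth note = 1; eighth tied to quarter (eighth + quarter) = 3; quarter tied to eighth (quarter + eighth) = 3; eighth tied to quarter (eighth + quarter) = 3; eighth = 1; quarter note = 2.
Sum: 1 + 3 + 3 + 3 + 1 + 2 = 13 eighth notes.

13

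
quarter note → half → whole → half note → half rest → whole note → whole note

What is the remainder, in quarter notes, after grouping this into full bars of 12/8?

One bar of 12/8 = 6 quarter notes.
In quarter notes: quarter note = 1; half = 2; whole = 4; half note = 2; half rest = 2; whole note = 4; whole note = 4.
Total: 1 + 2 + 4 + 2 + 2 + 4 + 4 = 19.
19 ÷ 6 = 3 complete bars with 1 quarter note remaining.

1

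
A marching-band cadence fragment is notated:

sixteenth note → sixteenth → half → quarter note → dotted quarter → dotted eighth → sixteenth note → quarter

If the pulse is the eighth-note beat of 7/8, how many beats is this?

14

One eighth-note beat = 2 sixteenth notes.
In sixteenth notes: sixteenth note = 1; sixteenth = 1; half = 8; quarter note = 4; dotted quarter = 6; dotted eighth = 3; sixteenth note = 1; quarter = 4.
Sum: 1 + 1 + 8 + 4 + 6 + 3 + 1 + 4 = 28.
28 ÷ 2 = 14 beats.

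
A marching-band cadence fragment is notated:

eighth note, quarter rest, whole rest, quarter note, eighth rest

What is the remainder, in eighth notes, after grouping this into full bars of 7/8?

One bar of 7/8 = 7 eighth notes.
Express everything in eighth notes: eighth note = 1; quarter rest = 2; whole rest = 8; quarter note = 2; eighth rest = 1.
Total: 1 + 2 + 8 + 2 + 1 = 14.
14 ÷ 7 = 2 complete bars with 0 eighth notes remaining.

0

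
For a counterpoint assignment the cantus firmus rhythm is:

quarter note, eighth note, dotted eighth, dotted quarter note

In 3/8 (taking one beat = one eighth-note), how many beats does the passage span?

7.5

One eighth-note beat = 2 sixteenth notes.
Working in sixteenth notes: quarter note = 4; eighth note = 2; dotted eighth = 3; dotted quarter note = 6.
Altogether 4 + 2 + 3 + 6 = 15.
15 ÷ 2 = 7.5 beats.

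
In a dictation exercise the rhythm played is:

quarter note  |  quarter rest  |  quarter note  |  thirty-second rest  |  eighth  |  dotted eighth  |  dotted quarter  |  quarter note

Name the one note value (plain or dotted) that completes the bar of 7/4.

The bar of 7/4 = 56 thirty-second notes.
Express everything in thirty-second notes: quarter note = 8; quarter rest = 8; quarter note = 8; thirty-second rest = 1; eighth = 4; dotted eighth = 6; dotted quarter = 12; quarter note = 8.
Total: 8 + 8 + 8 + 1 + 4 + 6 + 12 + 8 = 55.
Remaining: 56 − 55 = 1 thirty-second note, which is a thirty-second note.

thirty-second note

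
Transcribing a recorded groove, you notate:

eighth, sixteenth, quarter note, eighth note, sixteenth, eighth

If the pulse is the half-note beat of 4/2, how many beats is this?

One half-note beat = 8 sixteenth notes.
Each duration in sixteenth notes: eighth = 2; sixteenth = 1; quarter note = 4; eighth note = 2; sixteenth = 1; eighth = 2.
Adding: 2 + 1 + 4 + 2 + 1 + 2 = 12.
12 ÷ 8 = 1.5 beats.

1.5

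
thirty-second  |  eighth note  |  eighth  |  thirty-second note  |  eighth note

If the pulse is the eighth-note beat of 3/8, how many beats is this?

3.5

One eighth-note beat = 4 thirty-second notes.
Convert each value to thirty-second notes: thirty-second = 1; eighth note = 4; eighth = 4; thirty-second note = 1; eighth note = 4.
Adding: 1 + 4 + 4 + 1 + 4 = 14.
14 ÷ 4 = 3.5 beats.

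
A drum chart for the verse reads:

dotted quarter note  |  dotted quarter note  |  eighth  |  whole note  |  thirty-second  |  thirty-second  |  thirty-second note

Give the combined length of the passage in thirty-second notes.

Express everything in thirty-second notes: dotted quarter note = 12; dotted quarter note = 12; eighth = 4; whole note = 32; thirty-second = 1; thirty-second = 1; thirty-second note = 1.
Sum: 12 + 12 + 4 + 32 + 1 + 1 + 1 = 63 thirty-second notes.

63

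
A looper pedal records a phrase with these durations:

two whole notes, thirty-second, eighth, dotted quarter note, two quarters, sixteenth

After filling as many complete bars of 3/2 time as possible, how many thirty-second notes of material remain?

3

One bar of 3/2 = 48 thirty-second notes.
Convert each value to thirty-second notes: whole note = 32; whole note = 32; thirty-second = 1; eighth = 4; dotted quarter note = 12; quarter = 8; quarter = 8; sixteenth = 2.
Adding: 32 + 32 + 1 + 4 + 12 + 8 + 8 + 2 = 99.
99 ÷ 48 = 2 complete bars with 3 thirty-second notes remaining.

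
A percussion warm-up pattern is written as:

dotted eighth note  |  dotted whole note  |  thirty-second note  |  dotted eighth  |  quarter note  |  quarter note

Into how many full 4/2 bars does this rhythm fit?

1

One bar of 4/2 = 64 thirty-second notes.
Convert each value to thirty-second notes: dotted eighth note = 6; dotted whole note = 48; thirty-second note = 1; dotted eighth = 6; quarter note = 8; quarter note = 8.
Total: 6 + 48 + 1 + 6 + 8 + 8 = 77.
77 ÷ 64 = 1 complete bar with 13 left over.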